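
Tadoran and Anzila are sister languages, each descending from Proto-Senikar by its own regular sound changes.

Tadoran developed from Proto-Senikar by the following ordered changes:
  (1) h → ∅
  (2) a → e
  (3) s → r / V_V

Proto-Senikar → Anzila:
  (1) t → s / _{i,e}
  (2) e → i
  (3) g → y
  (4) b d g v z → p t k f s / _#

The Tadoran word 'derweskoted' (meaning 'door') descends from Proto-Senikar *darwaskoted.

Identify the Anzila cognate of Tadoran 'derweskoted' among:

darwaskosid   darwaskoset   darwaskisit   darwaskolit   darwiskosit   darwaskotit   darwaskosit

darwaskosit

Anzila: start from *darwaskoted.
  rule 1 (palatalisation): darwaskoted → darwaskosed
  rule 2 (vowel merger): darwaskosed → darwaskosid
  rule 3: no change — darwaskosid
  rule 4 (final devoicing): darwaskosid → darwaskosit
  ⇒ Anzila darwaskosit
Among the options, 'darwaskosit' alone shows every Anzila change applied in order.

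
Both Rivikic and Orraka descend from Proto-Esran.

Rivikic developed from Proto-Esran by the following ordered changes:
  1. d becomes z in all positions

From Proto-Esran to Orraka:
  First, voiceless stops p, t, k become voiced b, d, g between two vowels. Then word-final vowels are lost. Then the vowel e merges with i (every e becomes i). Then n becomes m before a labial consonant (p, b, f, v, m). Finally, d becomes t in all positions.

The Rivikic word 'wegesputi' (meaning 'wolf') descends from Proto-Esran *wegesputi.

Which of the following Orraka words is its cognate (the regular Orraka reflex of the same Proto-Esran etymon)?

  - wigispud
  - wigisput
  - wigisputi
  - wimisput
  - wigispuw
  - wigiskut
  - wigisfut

wigisput

Orraka: *wegesputi
  wegesputi → wegespudi   [intervocalic voicing]
  wegespudi → wegespud   [apocope]
  wegespud → wigispud   [vowel merger]
  wigispud (rule 4 does not apply)
  wigispud → wigisput   [unconditioned shift]
  giving Orraka wigisput.
Only 'wigisput' matches the regular Orraka development of *wegesputi.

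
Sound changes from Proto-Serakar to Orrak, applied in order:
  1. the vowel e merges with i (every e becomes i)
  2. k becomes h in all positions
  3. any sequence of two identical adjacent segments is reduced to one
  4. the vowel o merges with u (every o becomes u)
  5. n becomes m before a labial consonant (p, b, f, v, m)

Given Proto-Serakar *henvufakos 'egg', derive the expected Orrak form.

Orrak: *henvufakos > hinvufakos > hinvufahos > hinvufahus > himvufahus  (by vowel merger, unconditioned shift, vowel merger, nasal place assimilation)

himvufahus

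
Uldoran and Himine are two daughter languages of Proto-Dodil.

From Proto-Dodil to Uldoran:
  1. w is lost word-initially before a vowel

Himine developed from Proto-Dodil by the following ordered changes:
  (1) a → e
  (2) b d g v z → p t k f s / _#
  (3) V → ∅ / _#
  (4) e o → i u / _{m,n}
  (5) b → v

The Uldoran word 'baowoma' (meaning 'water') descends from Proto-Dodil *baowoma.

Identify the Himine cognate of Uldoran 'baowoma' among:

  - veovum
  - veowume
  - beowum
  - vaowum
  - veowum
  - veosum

veowum

Himine: *baowoma > beowome > beowom > beowum > veowum  (by vowel merger, apocope, pre-nasal raising, unconditioned shift)
The other candidates each miss or misapply at least one Himine change.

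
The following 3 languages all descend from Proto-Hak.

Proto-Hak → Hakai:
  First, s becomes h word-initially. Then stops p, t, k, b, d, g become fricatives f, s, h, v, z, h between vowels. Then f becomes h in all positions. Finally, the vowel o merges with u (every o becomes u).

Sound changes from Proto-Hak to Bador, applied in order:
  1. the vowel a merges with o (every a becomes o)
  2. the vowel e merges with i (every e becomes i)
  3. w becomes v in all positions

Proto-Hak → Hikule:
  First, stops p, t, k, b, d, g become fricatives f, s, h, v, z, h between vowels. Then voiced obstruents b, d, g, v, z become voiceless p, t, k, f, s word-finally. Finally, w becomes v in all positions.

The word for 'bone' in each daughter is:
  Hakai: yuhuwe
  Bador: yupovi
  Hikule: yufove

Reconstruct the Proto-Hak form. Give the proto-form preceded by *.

*yupowe

Position 3: Hakai has h, Bador has p, Hikule has f. Bador preserves p here (none of its changes turn any other segment into p), so the proto-segment is *p.
Position 5: Hakai has w, Bador has v, Hikule has v. Hakai preserves w here (none of its changes turn any other segment into w), so the proto-segment is *w.
Continuing position by position gives *yupowe; check it forward:
Hakai: *yupowe > yufowe > yuhowe > yuhuwe  (by intervocalic lenition, unconditioned shift, vowel merger)
Bador: *yupowe
  yupowe (rule 1 does not apply)
  yupowe → yupowi   [vowel merger]
  yupowi → yupovi   [unconditioned shift]
  giving Bador yupovi.
Hikule: start from *yupowe.
  rule 1 (intervocalic lenition): yupowe → yufowe
  rule 2: no change — yufowe
  rule 3 (unconditioned shift): yufowe → yufove
  ⇒ Hikule yufove
No other proto-form is consistent with every reflex, so the reconstruction is *yupowe.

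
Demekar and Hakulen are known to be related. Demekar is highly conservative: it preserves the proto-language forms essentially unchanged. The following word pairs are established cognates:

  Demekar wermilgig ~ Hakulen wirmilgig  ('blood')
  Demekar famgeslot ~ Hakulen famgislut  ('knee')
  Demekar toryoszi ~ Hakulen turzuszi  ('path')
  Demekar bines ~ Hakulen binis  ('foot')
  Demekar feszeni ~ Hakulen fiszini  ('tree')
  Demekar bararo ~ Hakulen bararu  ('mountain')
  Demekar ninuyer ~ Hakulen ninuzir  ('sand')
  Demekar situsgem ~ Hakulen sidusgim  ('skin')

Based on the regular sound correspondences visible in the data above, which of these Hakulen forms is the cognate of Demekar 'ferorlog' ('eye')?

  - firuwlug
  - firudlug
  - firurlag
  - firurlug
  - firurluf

wermilgig ~ wirmilgig, ninuyer ~ ninuzir — Demekar e corresponds to Hakulen i after a consonant, before r.
toryoszi ~ turzuszi — Demekar o corresponds to Hakulen u after a consonant, before r.
famgeslot ~ famgislut, toryoszi ~ turzuszi — Demekar o corresponds to Hakulen u after a consonant, before a consonant other than r, m, n, p, b, f, v.
Applying these to Demekar 'ferorlog':
  ferorlog → firorlog   (e→i after a consonant, before r)
  firorlog → firurlog   (o→u after a consonant, before r)
  firurlog → firurlug   (o→u after a consonant, before a consonant other than r, m, n, p, b, f, v)
So the Hakulen cognate is 'firurlug'.

firurlug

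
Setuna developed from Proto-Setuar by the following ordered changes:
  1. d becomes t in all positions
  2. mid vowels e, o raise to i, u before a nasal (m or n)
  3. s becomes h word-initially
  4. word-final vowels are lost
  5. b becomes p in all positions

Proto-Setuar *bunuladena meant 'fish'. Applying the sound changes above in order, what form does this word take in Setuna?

Setuna: *bunuladena > bunulatena > bunulatina > bunulatin > punulatin  (by unconditioned shift, pre-nasal raising, apocope, unconditioned shift)

punulatin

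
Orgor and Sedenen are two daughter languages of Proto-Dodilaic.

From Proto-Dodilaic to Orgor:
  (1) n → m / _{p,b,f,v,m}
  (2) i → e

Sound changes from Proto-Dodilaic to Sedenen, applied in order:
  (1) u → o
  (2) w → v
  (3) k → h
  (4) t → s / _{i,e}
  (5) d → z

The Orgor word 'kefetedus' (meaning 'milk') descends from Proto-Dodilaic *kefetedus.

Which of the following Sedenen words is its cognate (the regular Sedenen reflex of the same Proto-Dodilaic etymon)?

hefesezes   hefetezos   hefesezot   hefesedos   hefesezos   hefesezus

Sedenen: *kefetedus
  kefetedus → kefetedos   [vowel merger]
  kefetedos (rule 2 does not apply)
  kefetedos → hefetedos   [unconditioned shift]
  hefetedos → hefesedos   [palatalisation]
  hefesedos → hefesezos   [unconditioned shift]
  giving Sedenen hefesezos.
Among the options, 'hefesezos' alone shows every Sedenen change applied in order.

hefesezos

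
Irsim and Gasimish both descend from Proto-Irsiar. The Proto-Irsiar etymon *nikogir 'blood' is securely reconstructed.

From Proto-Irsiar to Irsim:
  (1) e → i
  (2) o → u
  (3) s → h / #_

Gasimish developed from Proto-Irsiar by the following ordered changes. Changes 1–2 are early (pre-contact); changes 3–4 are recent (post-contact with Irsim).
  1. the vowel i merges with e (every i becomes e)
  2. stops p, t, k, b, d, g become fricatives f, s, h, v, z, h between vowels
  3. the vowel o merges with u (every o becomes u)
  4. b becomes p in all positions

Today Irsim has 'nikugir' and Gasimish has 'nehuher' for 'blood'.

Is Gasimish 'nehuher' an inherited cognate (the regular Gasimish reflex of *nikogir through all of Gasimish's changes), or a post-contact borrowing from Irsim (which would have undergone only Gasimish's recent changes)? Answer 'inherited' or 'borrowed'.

inherited

If inherited, *nikogir would pass through all of Gasimish's changes:
Gasimish: *nikogir > nekoger > nehoher > nehuher  (by vowel merger, intervocalic lenition, vowel merger)
If borrowed from Irsim 'nikugir' after the early changes, it would undergo only the recent ones:
  rule 3 (vowel merger): no change (nikugir)
  rule 4 (unconditioned shift): no change (nikugir)
  ⇒ as a loan: nikugir
Gasimish 'nehuher' matches the inherited outcome exactly, so it is an inherited cognate, not a loan.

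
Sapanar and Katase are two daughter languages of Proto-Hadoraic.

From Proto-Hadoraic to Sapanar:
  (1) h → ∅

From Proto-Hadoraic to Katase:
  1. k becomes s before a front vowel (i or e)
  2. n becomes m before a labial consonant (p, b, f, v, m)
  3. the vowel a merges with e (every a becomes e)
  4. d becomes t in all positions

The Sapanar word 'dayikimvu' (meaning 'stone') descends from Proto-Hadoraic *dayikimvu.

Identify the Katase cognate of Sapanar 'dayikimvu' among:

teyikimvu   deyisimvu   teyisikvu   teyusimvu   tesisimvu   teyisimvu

teyisimvu

Katase: *dayikimvu
  dayikimvu → dayisimvu   [palatalisation]
  dayisimvu (rule 2 does not apply)
  dayisimvu → deyisimvu   [vowel merger]
  deyisimvu → teyisimvu   [unconditioned shift]
  giving Katase teyisimvu.
Only 'teyisimvu' matches the regular Katase development of *dayikimvu.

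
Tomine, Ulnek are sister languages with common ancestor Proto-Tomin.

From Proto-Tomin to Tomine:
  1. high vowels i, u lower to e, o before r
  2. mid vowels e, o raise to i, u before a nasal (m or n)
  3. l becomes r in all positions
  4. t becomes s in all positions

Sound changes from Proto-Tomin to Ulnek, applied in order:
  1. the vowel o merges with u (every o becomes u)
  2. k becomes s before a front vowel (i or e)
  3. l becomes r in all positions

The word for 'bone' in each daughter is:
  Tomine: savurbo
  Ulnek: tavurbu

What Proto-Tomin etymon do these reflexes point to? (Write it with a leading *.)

*tavulbo

Position 7: Tomine has o, Ulnek has u. Taking the neighbouring segments as reconstructed: Tomine o can only go back to *o; Ulnek u could go back to *o or *u — the one source consistent with every daughter is *o.
Position 1: Tomine has s, Ulnek has t. Ulnek preserves t here (none of its changes turn any other segment into t), so the proto-segment is *t.
This points to *tavulbo. Verify forward in each daughter:
Tomine: start from *tavulbo.
  rule 1: no change — tavulbo
  rule 2: no change — tavulbo
  rule 3 (unconditioned shift): tavulbo → tavurbo
  rule 4 (unconditioned shift): tavurbo → savurbo
  ⇒ Tomine savurbo
Ulnek: *tavulbo > tavulbu > tavurbu  (by vowel merger, unconditioned shift)
Only *tavulbo yields all of Tomine savurbo, Ulnek tavurbu.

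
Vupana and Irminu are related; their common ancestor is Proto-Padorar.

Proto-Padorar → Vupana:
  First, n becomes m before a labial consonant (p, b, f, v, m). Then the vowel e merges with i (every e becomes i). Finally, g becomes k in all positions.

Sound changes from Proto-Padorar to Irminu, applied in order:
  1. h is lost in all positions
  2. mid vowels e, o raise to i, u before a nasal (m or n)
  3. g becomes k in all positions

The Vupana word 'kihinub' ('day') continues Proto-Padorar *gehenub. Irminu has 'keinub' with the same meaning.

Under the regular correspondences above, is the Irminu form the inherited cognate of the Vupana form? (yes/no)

yes

Derive the expected Irminu reflex of *gehenub:
Irminu: *gehenub > geenub > geinub > keinub  (by h-loss, pre-nasal raising, unconditioned shift)
Irminu 'keinub' matches the regular reflex exactly, so the pair is cognate.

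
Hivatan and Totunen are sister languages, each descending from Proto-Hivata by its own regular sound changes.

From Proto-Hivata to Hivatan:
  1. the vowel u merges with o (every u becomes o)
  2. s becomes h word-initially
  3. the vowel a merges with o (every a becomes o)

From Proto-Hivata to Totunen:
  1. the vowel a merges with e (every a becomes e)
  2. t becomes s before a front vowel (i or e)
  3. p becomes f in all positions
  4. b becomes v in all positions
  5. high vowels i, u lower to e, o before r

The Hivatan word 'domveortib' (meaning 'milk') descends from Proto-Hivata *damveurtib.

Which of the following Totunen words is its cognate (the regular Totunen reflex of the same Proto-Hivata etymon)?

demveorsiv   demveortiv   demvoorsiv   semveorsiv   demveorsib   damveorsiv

Totunen: *damveurtib > demveurtib > demveursib > demveursiv > demveorsiv  (by vowel merger, palatalisation, unconditioned shift, pre-rhotic lowering)
Only 'demveorsiv' matches the regular Totunen development of *damveurtib.

demveorsiv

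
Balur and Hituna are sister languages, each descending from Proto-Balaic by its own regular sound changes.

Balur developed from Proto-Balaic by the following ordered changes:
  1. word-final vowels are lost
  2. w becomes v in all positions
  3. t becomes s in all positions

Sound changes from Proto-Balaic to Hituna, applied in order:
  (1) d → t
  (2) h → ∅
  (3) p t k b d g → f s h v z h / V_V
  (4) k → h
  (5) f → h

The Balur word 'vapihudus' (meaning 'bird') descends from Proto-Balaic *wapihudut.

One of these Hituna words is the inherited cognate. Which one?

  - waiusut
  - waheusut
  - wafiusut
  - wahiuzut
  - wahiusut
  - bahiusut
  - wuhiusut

wahiusut

Hituna: *wapihudut
  wapihudut → wapihutut   [unconditioned shift]
  wapihutut → wapiutut   [h-loss]
  wapiutut → wafiusut   [intervocalic lenition]
  wafiusut (rule 4 does not apply)
  wafiusut → wahiusut   [unconditioned shift]
  giving Hituna wahiusut.
The other candidates each miss or misapply at least one Hituna change.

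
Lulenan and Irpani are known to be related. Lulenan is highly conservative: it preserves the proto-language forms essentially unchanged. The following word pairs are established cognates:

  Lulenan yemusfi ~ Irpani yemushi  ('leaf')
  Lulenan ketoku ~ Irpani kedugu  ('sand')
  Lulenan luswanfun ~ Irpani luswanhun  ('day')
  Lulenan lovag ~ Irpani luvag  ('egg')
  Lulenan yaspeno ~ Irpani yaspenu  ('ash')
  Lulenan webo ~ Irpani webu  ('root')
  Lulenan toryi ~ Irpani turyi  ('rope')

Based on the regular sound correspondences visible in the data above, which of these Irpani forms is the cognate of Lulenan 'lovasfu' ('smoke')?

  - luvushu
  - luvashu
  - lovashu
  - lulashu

lovag ~ luvag — Lulenan o corresponds to Irpani u after a consonant, before a labial obstruent.
luswanfun ~ luswanhun — Lulenan f corresponds to Irpani h after a consonant, before a back vowel.
Applying these to Lulenan 'lovasfu':
  lovasfu → luvasfu   (o→u after a consonant, before a labial obstruent)
  luvasfu → luvashu   (f→h after a consonant, before a back vowel)
So the Irpani cognate is 'luvashu'.

luvashu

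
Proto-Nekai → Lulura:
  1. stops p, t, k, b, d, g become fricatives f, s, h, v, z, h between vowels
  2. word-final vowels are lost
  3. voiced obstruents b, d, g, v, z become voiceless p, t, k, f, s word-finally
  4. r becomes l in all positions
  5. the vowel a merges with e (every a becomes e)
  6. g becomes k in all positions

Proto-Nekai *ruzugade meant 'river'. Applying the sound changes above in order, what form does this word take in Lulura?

luzuhes

Lulura: *ruzugade > ruzuhaze > ruzuhaz > ruzuhas > luzuhas > luzuhes  (by intervocalic lenition, apocope, final devoicing, unconditioned shift, vowel merger)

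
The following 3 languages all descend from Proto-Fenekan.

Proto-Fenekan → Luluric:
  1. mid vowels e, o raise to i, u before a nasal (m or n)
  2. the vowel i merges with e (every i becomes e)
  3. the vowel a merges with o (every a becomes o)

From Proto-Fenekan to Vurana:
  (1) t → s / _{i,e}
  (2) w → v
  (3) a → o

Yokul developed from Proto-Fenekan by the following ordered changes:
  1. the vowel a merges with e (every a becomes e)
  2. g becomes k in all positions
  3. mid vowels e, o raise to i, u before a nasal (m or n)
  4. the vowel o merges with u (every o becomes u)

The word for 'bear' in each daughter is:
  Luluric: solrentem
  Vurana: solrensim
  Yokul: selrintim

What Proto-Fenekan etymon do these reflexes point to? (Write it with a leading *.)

*salrentim

Position 7: Luluric has t, Vurana has s, Yokul has t. Luluric preserves t here (none of its changes turn any other segment into t), so the proto-segment is *t.
Position 2: Luluric has o, Vurana has o, Yokul has e. Taking the neighbouring segments as reconstructed: Luluric o could go back to *a or *o; Vurana o could go back to *a or *o; Yokul e could go back to *a or *e — the one source consistent with every daughter is *a.
This points to *salrentim. Verify forward in each daughter:
Luluric: *salrentim > salrintim > salrentem > solrentem  (by pre-nasal raising, vowel merger, vowel merger)
Vurana: *salrentim
  salrentim → salrensim   [palatalisation]
  salrensim (rule 2 does not apply)
  salrensim → solrensim   [vowel merger]
  giving Vurana solrensim.
Yokul: *salrentim > selrentim > selrintim  (by vowel merger, pre-nasal raising)
*salrentim is the unique common source.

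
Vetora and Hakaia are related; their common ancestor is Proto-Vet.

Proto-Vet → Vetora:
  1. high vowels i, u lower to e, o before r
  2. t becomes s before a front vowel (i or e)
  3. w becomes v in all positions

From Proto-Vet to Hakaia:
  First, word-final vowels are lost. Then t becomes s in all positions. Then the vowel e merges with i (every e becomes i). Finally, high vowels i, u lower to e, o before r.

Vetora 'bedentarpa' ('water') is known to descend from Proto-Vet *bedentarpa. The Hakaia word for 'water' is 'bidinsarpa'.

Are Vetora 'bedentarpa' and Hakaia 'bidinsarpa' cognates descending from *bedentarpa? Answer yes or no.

no

Derive the expected Hakaia reflex of *bedentarpa:
Hakaia: start from *bedentarpa.
  rule 1 (apocope): bedentarpa → bedentarp
  rule 2 (unconditioned shift): bedentarp → bedensarp
  rule 3 (vowel merger): bedensarp → bidinsarp
  rule 4: no change — bidinsarp
  ⇒ Hakaia bidinsarp
The regular Hakaia reflex would be 'bidinsarp', but the attested form is 'bidinsarpa'. The correspondence is irregular, so they are not cognates (the Hakaia form has a different source).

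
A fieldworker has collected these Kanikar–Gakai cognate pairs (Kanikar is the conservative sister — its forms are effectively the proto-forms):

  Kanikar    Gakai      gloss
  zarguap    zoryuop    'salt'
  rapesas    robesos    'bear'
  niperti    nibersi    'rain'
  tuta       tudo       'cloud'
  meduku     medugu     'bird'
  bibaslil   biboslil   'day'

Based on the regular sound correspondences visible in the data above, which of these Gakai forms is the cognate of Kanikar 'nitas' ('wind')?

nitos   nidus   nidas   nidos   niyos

nidos

tuta ~ tudo — Kanikar t corresponds to Gakai d between vowels (before a back vowel).
rapesas ~ robesos, bibaslil ~ biboslil — Kanikar a corresponds to Gakai o after a consonant, before a consonant other than r, m, n, p, b, f, v.
Applying these to Kanikar 'nitas':
  nitas → nidas   (t→d between vowels (before a back vowel))
  nidas → nidos   (a→o after a consonant, before a consonant other than r, m, n, p, b, f, v)
So the Gakai cognate is 'nidos'.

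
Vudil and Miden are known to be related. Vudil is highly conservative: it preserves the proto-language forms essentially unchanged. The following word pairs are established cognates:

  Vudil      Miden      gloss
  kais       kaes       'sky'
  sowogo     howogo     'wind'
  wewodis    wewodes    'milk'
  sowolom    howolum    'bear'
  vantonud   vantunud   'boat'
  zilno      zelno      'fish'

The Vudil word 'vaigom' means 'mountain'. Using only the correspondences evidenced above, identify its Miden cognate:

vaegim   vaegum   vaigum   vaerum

kais ~ kaes — Vudil i corresponds to Miden e after a vowel, before a consonant other than r, m, n, p, b, f, v.
sowolom ~ howolum — Vudil o corresponds to Miden u after a consonant, before a nasal.
Applying these to Vudil 'vaigom':
  vaigom → vaegom   (i→e after a vowel, before a consonant other than r, m, n, p, b, f, v)
  vaegom → vaegum   (o→u after a consonant, before a nasal)
So the Miden cognate is 'vaegum'.

vaegum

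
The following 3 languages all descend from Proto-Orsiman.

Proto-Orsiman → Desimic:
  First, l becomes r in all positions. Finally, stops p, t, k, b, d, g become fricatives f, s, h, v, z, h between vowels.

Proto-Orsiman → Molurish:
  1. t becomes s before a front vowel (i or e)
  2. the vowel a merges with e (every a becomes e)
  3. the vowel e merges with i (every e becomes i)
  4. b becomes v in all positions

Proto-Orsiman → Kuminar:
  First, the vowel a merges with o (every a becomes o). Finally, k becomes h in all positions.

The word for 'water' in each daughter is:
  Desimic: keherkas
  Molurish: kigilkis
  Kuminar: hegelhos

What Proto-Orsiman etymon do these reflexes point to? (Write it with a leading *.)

*kegelkas

Position 7: Desimic has a, Molurish has i, Kuminar has o. Desimic preserves a here (none of its changes turn any other segment into a), so the proto-segment is *a.
Position 2: Desimic has e, Molurish has i, Kuminar has e. Desimic preserves e here (none of its changes turn any other segment into e), so the proto-segment is *e.
Position 5: Desimic has r, Molurish has l, Kuminar has l. Molurish preserves l here (none of its changes turn any other segment into l), so the proto-segment is *l.
Continuing position by position gives *kegelkas; check it forward:
Desimic: *kegelkas > kegerkas > keherkas  (by unconditioned shift, intervocalic lenition)
Molurish: start from *kegelkas.
  rule 1: no change — kegelkas
  rule 2 (vowel merger): kegelkas → kegelkes
  rule 3 (vowel merger): kegelkes → kigilkis
  rule 4: no change — kigilkis
  ⇒ Molurish kigilkis
Kuminar: *kegelkas
  kegelkas → kegelkos   [vowel merger]
  kegelkos → hegelhos   [unconditioned shift]
  giving Kuminar hegelhos.
Only *kegelkas yields all of Desimic keherkas, Molurish kigilkis, Kuminar hegelhos.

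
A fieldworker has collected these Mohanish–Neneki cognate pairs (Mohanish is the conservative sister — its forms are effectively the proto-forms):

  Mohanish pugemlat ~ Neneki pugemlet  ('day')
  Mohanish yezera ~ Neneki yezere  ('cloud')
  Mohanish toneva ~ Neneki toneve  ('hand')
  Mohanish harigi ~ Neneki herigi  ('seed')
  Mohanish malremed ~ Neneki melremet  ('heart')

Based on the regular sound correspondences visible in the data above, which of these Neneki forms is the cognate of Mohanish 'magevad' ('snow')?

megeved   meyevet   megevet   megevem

megevet

pugemlat ~ pugemlet, malremed ~ melremet — Mohanish a corresponds to Neneki e after a consonant, before a consonant other than r, m, n, p, b, f, v.
malremed ~ melremet — Mohanish d corresponds to Neneki t word-finally.
Applying these to Mohanish 'magevad':
  magevad → megevad   (a→e after a consonant, before a consonant other than r, m, n, p, b, f, v)
  megevad → megeved   (a→e after a consonant, before a consonant other than r, m, n, p, b, f, v)
  megeved → megevet   (d→t word-finally)
So the Neneki cognate is 'megevet'.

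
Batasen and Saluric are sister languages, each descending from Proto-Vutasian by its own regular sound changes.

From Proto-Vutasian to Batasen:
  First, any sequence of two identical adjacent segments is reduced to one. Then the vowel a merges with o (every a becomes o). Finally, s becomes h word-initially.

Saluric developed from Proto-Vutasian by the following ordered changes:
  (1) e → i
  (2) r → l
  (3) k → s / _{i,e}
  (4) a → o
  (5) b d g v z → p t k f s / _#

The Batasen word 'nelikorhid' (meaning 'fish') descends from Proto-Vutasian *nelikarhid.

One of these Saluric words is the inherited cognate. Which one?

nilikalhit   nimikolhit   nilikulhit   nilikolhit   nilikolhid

Saluric: *nelikarhid
  nelikarhid → nilikarhid   [vowel merger]
  nilikarhid → nilikalhid   [unconditioned shift]
  nilikalhid (rule 3 does not apply)
  nilikalhid → nilikolhid   [vowel merger]
  nilikolhid → nilikolhit   [final devoicing]
  giving Saluric nilikolhit.
The other candidates each miss or misapply at least one Saluric change.

nilikolhit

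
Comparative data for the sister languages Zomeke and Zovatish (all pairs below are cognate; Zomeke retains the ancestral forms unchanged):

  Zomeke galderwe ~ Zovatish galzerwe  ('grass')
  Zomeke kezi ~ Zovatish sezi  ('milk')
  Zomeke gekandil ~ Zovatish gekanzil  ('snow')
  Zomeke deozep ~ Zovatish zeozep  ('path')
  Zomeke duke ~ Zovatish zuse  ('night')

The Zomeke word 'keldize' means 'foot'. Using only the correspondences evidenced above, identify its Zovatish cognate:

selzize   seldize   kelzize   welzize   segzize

selzize

kezi ~ sezi — Zomeke k corresponds to Zovatish s word-initially before a front vowel.
gekandil ~ gekanzil — Zomeke d corresponds to Zovatish z after a consonant, before a front vowel.
Applying these to Zomeke 'keldize':
  keldize → seldize   (k→s word-initially before a front vowel)
  seldize → selzize   (d→z after a consonant, before a front vowel)
So the Zovatish cognate is 'selzize'.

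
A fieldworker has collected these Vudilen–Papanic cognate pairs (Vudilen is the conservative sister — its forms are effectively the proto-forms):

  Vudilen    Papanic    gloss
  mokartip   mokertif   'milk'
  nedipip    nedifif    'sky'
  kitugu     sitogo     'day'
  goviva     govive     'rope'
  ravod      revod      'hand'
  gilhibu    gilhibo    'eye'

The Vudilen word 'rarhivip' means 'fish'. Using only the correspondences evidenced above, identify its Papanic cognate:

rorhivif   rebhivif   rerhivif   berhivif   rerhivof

rerhivif

mokartip ~ mokertif — Vudilen a corresponds to Papanic e after a consonant, before r.
mokartip ~ mokertif, nedipip ~ nedifif — Vudilen p corresponds to Papanic f word-finally.
Applying these to Vudilen 'rarhivip':
  rarhivip → rerhivip   (a→e after a consonant, before r)
  rerhivip → rerhivif   (p→f word-finally)
So the Papanic cognate is 'rerhivif'.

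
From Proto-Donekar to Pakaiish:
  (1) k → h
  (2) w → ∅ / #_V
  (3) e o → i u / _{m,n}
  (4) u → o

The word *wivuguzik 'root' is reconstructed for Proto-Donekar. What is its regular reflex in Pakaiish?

Pakaiish: start from *wivuguzik.
  rule 1 (unconditioned shift): wivuguzik → wivuguzih
  rule 2 (glide loss): wivuguzih → ivuguzih
  rule 3: no change — ivuguzih
  rule 4 (vowel merger): ivuguzih → ivogozih
  ⇒ Pakaiish ivogozih

ivogozih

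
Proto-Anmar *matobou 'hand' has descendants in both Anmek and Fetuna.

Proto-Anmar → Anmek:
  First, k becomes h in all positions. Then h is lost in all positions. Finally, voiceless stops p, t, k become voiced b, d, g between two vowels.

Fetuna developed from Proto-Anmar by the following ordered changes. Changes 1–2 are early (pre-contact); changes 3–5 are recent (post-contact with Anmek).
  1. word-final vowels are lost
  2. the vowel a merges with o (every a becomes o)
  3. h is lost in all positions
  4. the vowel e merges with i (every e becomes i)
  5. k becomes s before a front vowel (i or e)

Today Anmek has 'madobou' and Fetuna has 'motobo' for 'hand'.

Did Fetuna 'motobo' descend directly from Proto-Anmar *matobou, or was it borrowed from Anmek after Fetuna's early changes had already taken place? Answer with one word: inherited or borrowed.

If inherited, *matobou would pass through all of Fetuna's changes:
Fetuna: *matobou > matobo > motobo  (by apocope, vowel merger)
If borrowed from Anmek 'madobou' after the early changes, it would undergo only the recent ones:
  rule 3 (h-loss): no change (madobou)
  rule 4 (vowel merger): no change (madobou)
  rule 5 (palatalisation): no change (madobou)
  ⇒ as a loan: madobou
Fetuna 'motobo' matches the inherited outcome exactly, so it is an inherited cognate, not a loan.

inherited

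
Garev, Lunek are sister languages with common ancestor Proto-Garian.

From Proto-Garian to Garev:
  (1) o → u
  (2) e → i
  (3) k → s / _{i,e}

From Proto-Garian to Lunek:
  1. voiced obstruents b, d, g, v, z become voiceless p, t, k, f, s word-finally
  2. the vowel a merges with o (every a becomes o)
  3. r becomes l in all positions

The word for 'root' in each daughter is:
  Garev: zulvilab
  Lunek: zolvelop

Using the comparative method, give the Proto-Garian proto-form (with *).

Position 7: Garev has a, Lunek has o. Garev preserves a here (none of its changes turn any other segment into a), so the proto-segment is *a.
Position 2: Garev has u, Lunek has o. Taking the neighbouring segments as reconstructed: Garev u could go back to *o or *u; Lunek o could go back to *a or *o — the one source consistent with every daughter is *o.
This points to *zolvelab. Verify forward in each daughter:
Garev: *zolvelab > zulvelab > zulvilab  (by vowel merger, vowel merger)
Lunek: *zolvelab > zolvelap > zolvelop  (by final devoicing, vowel merger)
*zolvelab is the unique common source.

*zolvelab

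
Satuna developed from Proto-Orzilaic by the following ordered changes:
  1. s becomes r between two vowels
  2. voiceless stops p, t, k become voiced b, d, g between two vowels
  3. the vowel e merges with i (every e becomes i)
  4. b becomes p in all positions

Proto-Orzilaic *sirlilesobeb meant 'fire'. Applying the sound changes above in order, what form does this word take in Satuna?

Satuna: *sirlilesobeb > sirlilerobeb > sirlilirobib > sirliliropip  (by rhotacism, vowel merger, unconditioned shift)

sirliliropip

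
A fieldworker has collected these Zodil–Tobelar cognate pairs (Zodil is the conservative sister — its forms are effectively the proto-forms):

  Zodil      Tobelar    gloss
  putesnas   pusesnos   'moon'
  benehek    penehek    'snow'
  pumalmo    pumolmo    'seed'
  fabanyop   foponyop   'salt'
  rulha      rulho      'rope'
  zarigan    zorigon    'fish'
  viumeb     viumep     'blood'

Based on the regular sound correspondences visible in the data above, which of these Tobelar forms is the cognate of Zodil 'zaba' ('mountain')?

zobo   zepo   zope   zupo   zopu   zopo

zopo

fabanyop ~ foponyop — Zodil a corresponds to Tobelar o after a consonant, before a labial obstruent.
fabanyop ~ foponyop — Zodil b corresponds to Tobelar p between vowels (before a back vowel).
rulha ~ rulho — Zodil a corresponds to Tobelar o word-finally.
Applying these to Zodil 'zaba':
  zaba → zoba   (a→o after a consonant, before a labial obstruent)
  zoba → zopa   (b→p between vowels (before a back vowel))
  zopa → zopo   (a→o word-finally)
So the Tobelar cognate is 'zopo'.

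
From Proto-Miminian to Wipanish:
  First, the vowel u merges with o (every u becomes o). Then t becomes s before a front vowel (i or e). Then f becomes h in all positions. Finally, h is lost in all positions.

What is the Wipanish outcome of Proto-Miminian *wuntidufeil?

Wipanish: *wuntidufeil
  wuntidufeil → wontidofeil   [vowel merger]
  wontidofeil → wonsidofeil   [palatalisation]
  wonsidofeil → wonsidoheil   [unconditioned shift]
  wonsidoheil → wonsidoeil   [h-loss]
  giving Wipanish wonsidoeil.

wonsidoeil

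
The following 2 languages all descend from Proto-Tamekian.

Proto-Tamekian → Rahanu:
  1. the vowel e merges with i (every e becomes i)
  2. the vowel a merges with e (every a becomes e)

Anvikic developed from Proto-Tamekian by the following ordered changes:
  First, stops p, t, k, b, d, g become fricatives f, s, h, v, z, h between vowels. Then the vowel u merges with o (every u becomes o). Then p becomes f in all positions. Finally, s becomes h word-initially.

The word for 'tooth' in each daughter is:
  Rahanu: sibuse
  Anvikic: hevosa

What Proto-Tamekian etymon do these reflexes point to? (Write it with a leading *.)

*sebusa

Position 1: Rahanu has s, Anvikic has h. Rahanu preserves s here (none of its changes turn any other segment into s), so the proto-segment is *s.
Position 4: Rahanu has u, Anvikic has o. Rahanu preserves u here (none of its changes turn any other segment into u), so the proto-segment is *u.
Verify the candidate proto-form against each daughter:
Rahanu: *sebusa > sibusa > sibuse  (by vowel merger, vowel merger)
Anvikic: *sebusa > sevusa > sevosa > hevosa  (by intervocalic lenition, vowel merger, debuccalisation)
No other proto-form is consistent with every reflex, so the reconstruction is *sebusa.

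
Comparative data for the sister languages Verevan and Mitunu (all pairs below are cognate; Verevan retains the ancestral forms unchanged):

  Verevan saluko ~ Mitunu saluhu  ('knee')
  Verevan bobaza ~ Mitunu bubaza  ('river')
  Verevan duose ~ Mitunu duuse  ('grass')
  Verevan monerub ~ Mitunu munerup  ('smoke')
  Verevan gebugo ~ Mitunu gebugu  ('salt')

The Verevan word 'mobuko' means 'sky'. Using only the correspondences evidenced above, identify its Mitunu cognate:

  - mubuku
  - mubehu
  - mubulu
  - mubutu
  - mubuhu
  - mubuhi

mubuhu

bobaza ~ bubaza — Verevan o corresponds to Mitunu u after a consonant, before a labial obstruent.
saluko ~ saluhu — Verevan k corresponds to Mitunu h between vowels (before a back vowel).
saluko ~ saluhu, gebugo ~ gebugu — Verevan o corresponds to Mitunu u word-finally.
Applying these to Verevan 'mobuko':
  mobuko → mubuko   (o→u after a consonant, before a labial obstruent)
  mubuko → mubuho   (k→h between vowels (before a back vowel))
  mubuho → mubuhu   (o→u word-finally)
So the Mitunu cognate is 'mubuhu'.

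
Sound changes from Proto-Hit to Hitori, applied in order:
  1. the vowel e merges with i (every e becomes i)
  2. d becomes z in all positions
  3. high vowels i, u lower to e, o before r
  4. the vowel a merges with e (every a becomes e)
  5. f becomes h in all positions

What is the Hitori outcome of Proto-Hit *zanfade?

zenhezi

Hitori: *zanfade > zanfadi > zanfazi > zenfezi > zenhezi  (by vowel merger, unconditioned shift, vowel merger, unconditioned shift)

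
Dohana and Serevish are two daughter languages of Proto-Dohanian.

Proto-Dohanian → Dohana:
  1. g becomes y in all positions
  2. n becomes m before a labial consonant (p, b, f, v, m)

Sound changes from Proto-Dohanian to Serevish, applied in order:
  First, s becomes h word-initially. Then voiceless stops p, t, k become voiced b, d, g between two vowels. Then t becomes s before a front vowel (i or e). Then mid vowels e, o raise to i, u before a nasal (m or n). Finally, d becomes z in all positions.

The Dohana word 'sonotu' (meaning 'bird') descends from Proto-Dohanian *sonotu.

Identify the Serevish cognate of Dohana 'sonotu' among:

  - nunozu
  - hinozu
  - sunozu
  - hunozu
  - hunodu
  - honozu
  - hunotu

Serevish: *sonotu > honotu > honodu > hunodu > hunozu  (by debuccalisation, intervocalic voicing, pre-nasal raising, unconditioned shift)

hunozu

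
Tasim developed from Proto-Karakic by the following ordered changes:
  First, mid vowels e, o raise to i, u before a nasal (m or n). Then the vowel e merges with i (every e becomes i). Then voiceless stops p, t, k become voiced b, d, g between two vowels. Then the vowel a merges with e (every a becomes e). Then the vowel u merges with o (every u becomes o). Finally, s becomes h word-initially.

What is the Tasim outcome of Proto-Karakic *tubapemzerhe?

tobebimzirhi

Tasim: *tubapemzerhe
  tubapemzerhe → tubapimzerhe   [pre-nasal raising]
  tubapimzerhe → tubapimzirhi   [vowel merger]
  tubapimzirhi → tubabimzirhi   [intervocalic voicing]
  tubabimzirhi → tubebimzirhi   [vowel merger]
  tubebimzirhi → tobebimzirhi   [vowel merger]
  tobebimzirhi (rule 6 does not apply)
  giving Tasim tobebimzirhi.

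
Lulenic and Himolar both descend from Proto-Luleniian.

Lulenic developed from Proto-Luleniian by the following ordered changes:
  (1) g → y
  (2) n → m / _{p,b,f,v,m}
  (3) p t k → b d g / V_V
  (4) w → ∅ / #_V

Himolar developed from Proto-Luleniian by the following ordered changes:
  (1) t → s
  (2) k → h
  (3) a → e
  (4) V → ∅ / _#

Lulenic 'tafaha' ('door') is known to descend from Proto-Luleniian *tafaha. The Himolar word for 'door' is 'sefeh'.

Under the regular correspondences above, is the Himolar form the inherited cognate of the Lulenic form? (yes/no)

Derive the expected Himolar reflex of *tafaha:
Himolar: *tafaha
  tafaha → safaha   [unconditioned shift]
  safaha (rule 2 does not apply)
  safaha → sefehe   [vowel merger]
  sefehe → sefeh   [apocope]
  giving Himolar sefeh.
Himolar 'sefeh' matches the regular reflex exactly, so the pair is cognate.

yes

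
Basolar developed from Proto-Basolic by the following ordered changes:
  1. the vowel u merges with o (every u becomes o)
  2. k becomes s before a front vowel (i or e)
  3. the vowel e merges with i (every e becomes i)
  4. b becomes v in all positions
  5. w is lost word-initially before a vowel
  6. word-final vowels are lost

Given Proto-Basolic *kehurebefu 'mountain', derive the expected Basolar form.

Basolar: *kehurebefu > kehorebefo > sehorebefo > sihoribifo > sihorivifo > sihorivif  (by vowel merger, palatalisation, vowel merger, unconditioned shift, apocope)

sihorivif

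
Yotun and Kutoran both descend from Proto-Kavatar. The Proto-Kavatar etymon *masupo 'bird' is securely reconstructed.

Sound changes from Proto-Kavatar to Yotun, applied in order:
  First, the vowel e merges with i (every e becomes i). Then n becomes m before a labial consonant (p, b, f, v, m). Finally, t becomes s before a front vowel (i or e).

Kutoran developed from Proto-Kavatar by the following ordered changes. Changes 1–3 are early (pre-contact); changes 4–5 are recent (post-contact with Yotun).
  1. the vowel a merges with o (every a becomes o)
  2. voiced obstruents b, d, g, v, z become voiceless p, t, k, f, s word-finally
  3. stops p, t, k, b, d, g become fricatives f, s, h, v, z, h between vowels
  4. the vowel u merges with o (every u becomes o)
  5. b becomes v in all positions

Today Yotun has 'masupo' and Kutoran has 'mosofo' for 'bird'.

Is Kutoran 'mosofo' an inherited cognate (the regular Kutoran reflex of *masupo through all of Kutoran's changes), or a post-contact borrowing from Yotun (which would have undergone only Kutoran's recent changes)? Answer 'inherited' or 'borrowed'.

inherited

If inherited, *masupo would pass through all of Kutoran's changes:
Kutoran: *masupo
  masupo → mosupo   [vowel merger]
  mosupo (rule 2 does not apply)
  mosupo → mosufo   [intervocalic lenition]
  mosufo → mosofo   [vowel merger]
  mosofo (rule 5 does not apply)
  giving Kutoran mosofo.
If borrowed from Yotun 'masupo' after the early changes, it would undergo only the recent ones:
  rule 4 (vowel merger): masupo → masopo
  rule 5 (unconditioned shift): no change (masopo)
  ⇒ as a loan: masopo
Kutoran 'mosofo' matches the inherited outcome exactly, so it is an inherited cognate, not a loan.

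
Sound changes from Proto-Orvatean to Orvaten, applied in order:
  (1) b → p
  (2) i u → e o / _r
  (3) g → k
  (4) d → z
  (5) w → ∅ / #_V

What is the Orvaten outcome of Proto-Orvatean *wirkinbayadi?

erkinpayazi

Orvaten: *wirkinbayadi > wirkinpayadi > werkinpayadi > werkinpayazi > erkinpayazi  (by unconditioned shift, pre-rhotic lowering, unconditioned shift, glide loss)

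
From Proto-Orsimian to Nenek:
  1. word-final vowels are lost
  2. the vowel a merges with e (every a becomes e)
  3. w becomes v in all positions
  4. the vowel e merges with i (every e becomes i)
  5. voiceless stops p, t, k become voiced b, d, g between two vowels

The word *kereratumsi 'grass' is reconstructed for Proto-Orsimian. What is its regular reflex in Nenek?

Nenek: *kereratumsi > kereratums > kereretums > kiriritums > kiriridums  (by apocope, vowel merger, vowel merger, intervocalic voicing)

kiriridums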